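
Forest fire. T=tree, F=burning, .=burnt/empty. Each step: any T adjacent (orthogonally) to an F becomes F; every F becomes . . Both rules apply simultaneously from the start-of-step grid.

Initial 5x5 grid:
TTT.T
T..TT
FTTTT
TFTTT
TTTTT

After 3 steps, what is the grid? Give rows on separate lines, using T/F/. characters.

Step 1: 5 trees catch fire, 2 burn out
  TTT.T
  F..TT
  .FTTT
  F.FTT
  TFTTT
Step 2: 5 trees catch fire, 5 burn out
  FTT.T
  ...TT
  ..FTT
  ...FT
  F.FTT
Step 3: 4 trees catch fire, 5 burn out
  .FT.T
  ...TT
  ...FT
  ....F
  ...FT

.FT.T
...TT
...FT
....F
...FT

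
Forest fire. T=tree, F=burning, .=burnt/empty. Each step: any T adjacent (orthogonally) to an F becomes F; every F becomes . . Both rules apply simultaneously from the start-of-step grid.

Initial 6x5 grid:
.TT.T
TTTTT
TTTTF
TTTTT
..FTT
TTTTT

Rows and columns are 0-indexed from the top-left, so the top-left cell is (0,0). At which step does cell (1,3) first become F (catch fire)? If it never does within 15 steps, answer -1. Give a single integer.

Step 1: cell (1,3)='T' (+6 fires, +2 burnt)
Step 2: cell (1,3)='F' (+8 fires, +6 burnt)
  -> target ignites at step 2
Step 3: cell (1,3)='.' (+5 fires, +8 burnt)
Step 4: cell (1,3)='.' (+3 fires, +5 burnt)
Step 5: cell (1,3)='.' (+2 fires, +3 burnt)
Step 6: cell (1,3)='.' (+0 fires, +2 burnt)
  fire out at step 6

2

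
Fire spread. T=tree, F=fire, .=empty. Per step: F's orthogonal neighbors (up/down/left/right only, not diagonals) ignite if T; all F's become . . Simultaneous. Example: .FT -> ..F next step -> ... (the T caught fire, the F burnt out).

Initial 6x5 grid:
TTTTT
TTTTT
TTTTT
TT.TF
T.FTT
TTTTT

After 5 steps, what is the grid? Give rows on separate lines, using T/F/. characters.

Step 1: 5 trees catch fire, 2 burn out
  TTTTT
  TTTTT
  TTTTF
  TT.F.
  T..FF
  TTFTT
Step 2: 5 trees catch fire, 5 burn out
  TTTTT
  TTTTF
  TTTF.
  TT...
  T....
  TF.FF
Step 3: 4 trees catch fire, 5 burn out
  TTTTF
  TTTF.
  TTF..
  TT...
  T....
  F....
Step 4: 4 trees catch fire, 4 burn out
  TTTF.
  TTF..
  TF...
  TT...
  F....
  .....
Step 5: 5 trees catch fire, 4 burn out
  TTF..
  TF...
  F....
  FF...
  .....
  .....

TTF..
TF...
F....
FF...
.....
.....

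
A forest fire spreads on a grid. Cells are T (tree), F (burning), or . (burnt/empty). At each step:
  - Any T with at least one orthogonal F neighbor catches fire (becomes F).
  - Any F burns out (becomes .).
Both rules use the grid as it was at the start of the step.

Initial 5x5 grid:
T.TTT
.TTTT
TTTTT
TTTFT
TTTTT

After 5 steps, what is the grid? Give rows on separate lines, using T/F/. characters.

Step 1: 4 trees catch fire, 1 burn out
  T.TTT
  .TTTT
  TTTFT
  TTF.F
  TTTFT
Step 2: 6 trees catch fire, 4 burn out
  T.TTT
  .TTFT
  TTF.F
  TF...
  TTF.F
Step 3: 6 trees catch fire, 6 burn out
  T.TFT
  .TF.F
  TF...
  F....
  TF...
Step 4: 5 trees catch fire, 6 burn out
  T.F.F
  .F...
  F....
  .....
  F....
Step 5: 0 trees catch fire, 5 burn out
  T....
  .....
  .....
  .....
  .....

T....
.....
.....
.....
.....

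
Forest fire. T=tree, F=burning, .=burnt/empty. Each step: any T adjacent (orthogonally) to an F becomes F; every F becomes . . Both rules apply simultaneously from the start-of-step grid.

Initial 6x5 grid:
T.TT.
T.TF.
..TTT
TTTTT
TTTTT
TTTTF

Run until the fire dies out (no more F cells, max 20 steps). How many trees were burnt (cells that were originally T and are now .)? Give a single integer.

Answer: 20

Derivation:
Step 1: +5 fires, +2 burnt (F count now 5)
Step 2: +7 fires, +5 burnt (F count now 7)
Step 3: +3 fires, +7 burnt (F count now 3)
Step 4: +3 fires, +3 burnt (F count now 3)
Step 5: +2 fires, +3 burnt (F count now 2)
Step 6: +0 fires, +2 burnt (F count now 0)
Fire out after step 6
Initially T: 22, now '.': 28
Total burnt (originally-T cells now '.'): 20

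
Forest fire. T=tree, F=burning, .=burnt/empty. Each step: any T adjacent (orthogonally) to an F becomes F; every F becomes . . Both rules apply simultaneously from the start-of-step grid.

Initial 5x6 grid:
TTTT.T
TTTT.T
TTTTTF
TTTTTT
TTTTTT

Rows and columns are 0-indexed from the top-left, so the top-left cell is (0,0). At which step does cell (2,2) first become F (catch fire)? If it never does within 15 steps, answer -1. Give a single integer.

Step 1: cell (2,2)='T' (+3 fires, +1 burnt)
Step 2: cell (2,2)='T' (+4 fires, +3 burnt)
Step 3: cell (2,2)='F' (+4 fires, +4 burnt)
  -> target ignites at step 3
Step 4: cell (2,2)='.' (+5 fires, +4 burnt)
Step 5: cell (2,2)='.' (+5 fires, +5 burnt)
Step 6: cell (2,2)='.' (+4 fires, +5 burnt)
Step 7: cell (2,2)='.' (+2 fires, +4 burnt)
Step 8: cell (2,2)='.' (+0 fires, +2 burnt)
  fire out at step 8

3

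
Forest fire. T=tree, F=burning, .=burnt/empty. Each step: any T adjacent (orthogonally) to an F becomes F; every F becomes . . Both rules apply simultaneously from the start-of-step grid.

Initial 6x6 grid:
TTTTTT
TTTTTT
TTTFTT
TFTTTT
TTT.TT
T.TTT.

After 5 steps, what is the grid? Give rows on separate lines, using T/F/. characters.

Step 1: 8 trees catch fire, 2 burn out
  TTTTTT
  TTTFTT
  TFF.FT
  F.FFTT
  TFT.TT
  T.TTT.
Step 2: 9 trees catch fire, 8 burn out
  TTTFTT
  TFF.FT
  F....F
  ....FT
  F.F.TT
  T.TTT.
Step 3: 9 trees catch fire, 9 burn out
  TFF.FT
  F....F
  ......
  .....F
  ....FT
  F.FTT.
Step 4: 5 trees catch fire, 9 burn out
  F....F
  ......
  ......
  ......
  .....F
  ...FF.
Step 5: 0 trees catch fire, 5 burn out
  ......
  ......
  ......
  ......
  ......
  ......

......
......
......
......
......
......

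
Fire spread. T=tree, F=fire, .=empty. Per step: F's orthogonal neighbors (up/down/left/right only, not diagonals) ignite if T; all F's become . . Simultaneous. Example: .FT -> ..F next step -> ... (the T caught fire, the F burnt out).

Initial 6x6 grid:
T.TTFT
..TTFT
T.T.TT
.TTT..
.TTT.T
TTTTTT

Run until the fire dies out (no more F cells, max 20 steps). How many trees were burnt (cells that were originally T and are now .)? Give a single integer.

Answer: 22

Derivation:
Step 1: +5 fires, +2 burnt (F count now 5)
Step 2: +3 fires, +5 burnt (F count now 3)
Step 3: +1 fires, +3 burnt (F count now 1)
Step 4: +1 fires, +1 burnt (F count now 1)
Step 5: +3 fires, +1 burnt (F count now 3)
Step 6: +3 fires, +3 burnt (F count now 3)
Step 7: +2 fires, +3 burnt (F count now 2)
Step 8: +2 fires, +2 burnt (F count now 2)
Step 9: +1 fires, +2 burnt (F count now 1)
Step 10: +1 fires, +1 burnt (F count now 1)
Step 11: +0 fires, +1 burnt (F count now 0)
Fire out after step 11
Initially T: 24, now '.': 34
Total burnt (originally-T cells now '.'): 22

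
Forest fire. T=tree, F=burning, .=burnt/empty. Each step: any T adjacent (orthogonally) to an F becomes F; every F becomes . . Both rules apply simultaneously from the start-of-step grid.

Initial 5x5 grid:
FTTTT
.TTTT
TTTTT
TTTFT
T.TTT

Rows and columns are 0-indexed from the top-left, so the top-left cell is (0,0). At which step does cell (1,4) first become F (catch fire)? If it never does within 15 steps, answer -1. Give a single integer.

Step 1: cell (1,4)='T' (+5 fires, +2 burnt)
Step 2: cell (1,4)='T' (+8 fires, +5 burnt)
Step 3: cell (1,4)='F' (+5 fires, +8 burnt)
  -> target ignites at step 3
Step 4: cell (1,4)='.' (+3 fires, +5 burnt)
Step 5: cell (1,4)='.' (+0 fires, +3 burnt)
  fire out at step 5

3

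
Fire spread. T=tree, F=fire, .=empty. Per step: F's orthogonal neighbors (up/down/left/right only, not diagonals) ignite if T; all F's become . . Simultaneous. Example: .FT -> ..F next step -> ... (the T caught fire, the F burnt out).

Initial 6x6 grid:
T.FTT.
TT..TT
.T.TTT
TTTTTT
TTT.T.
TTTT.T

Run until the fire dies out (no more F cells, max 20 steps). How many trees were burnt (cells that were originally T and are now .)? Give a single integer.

Step 1: +1 fires, +1 burnt (F count now 1)
Step 2: +1 fires, +1 burnt (F count now 1)
Step 3: +1 fires, +1 burnt (F count now 1)
Step 4: +2 fires, +1 burnt (F count now 2)
Step 5: +3 fires, +2 burnt (F count now 3)
Step 6: +3 fires, +3 burnt (F count now 3)
Step 7: +1 fires, +3 burnt (F count now 1)
Step 8: +2 fires, +1 burnt (F count now 2)
Step 9: +4 fires, +2 burnt (F count now 4)
Step 10: +4 fires, +4 burnt (F count now 4)
Step 11: +2 fires, +4 burnt (F count now 2)
Step 12: +1 fires, +2 burnt (F count now 1)
Step 13: +0 fires, +1 burnt (F count now 0)
Fire out after step 13
Initially T: 26, now '.': 35
Total burnt (originally-T cells now '.'): 25

Answer: 25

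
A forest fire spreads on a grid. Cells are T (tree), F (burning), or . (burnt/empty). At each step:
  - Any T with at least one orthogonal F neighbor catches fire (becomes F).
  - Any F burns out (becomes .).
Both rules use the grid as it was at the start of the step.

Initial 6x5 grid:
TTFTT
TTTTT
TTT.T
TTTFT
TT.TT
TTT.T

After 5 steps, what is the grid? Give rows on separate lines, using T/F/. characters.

Step 1: 6 trees catch fire, 2 burn out
  TF.FT
  TTFTT
  TTT.T
  TTF.F
  TT.FT
  TTT.T
Step 2: 8 trees catch fire, 6 burn out
  F...F
  TF.FT
  TTF.F
  TF...
  TT..F
  TTT.T
Step 3: 6 trees catch fire, 8 burn out
  .....
  F...F
  TF...
  F....
  TF...
  TTT.F
Step 4: 3 trees catch fire, 6 burn out
  .....
  .....
  F....
  .....
  F....
  TFT..
Step 5: 2 trees catch fire, 3 burn out
  .....
  .....
  .....
  .....
  .....
  F.F..

.....
.....
.....
.....
.....
F.F..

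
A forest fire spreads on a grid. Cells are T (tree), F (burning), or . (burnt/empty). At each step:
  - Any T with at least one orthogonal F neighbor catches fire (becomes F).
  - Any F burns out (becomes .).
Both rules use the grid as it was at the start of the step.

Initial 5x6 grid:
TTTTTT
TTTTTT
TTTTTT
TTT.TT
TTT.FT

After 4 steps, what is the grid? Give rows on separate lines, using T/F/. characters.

Step 1: 2 trees catch fire, 1 burn out
  TTTTTT
  TTTTTT
  TTTTTT
  TTT.FT
  TTT..F
Step 2: 2 trees catch fire, 2 burn out
  TTTTTT
  TTTTTT
  TTTTFT
  TTT..F
  TTT...
Step 3: 3 trees catch fire, 2 burn out
  TTTTTT
  TTTTFT
  TTTF.F
  TTT...
  TTT...
Step 4: 4 trees catch fire, 3 burn out
  TTTTFT
  TTTF.F
  TTF...
  TTT...
  TTT...

TTTTFT
TTTF.F
TTF...
TTT...
TTT...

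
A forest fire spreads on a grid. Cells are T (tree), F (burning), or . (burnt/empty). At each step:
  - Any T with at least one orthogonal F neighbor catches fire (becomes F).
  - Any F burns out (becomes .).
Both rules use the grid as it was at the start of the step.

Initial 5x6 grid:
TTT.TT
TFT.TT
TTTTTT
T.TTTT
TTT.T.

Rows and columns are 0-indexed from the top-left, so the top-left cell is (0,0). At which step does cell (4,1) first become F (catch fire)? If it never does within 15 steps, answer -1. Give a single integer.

Step 1: cell (4,1)='T' (+4 fires, +1 burnt)
Step 2: cell (4,1)='T' (+4 fires, +4 burnt)
Step 3: cell (4,1)='T' (+3 fires, +4 burnt)
Step 4: cell (4,1)='T' (+4 fires, +3 burnt)
Step 5: cell (4,1)='F' (+4 fires, +4 burnt)
  -> target ignites at step 5
Step 6: cell (4,1)='.' (+4 fires, +4 burnt)
Step 7: cell (4,1)='.' (+1 fires, +4 burnt)
Step 8: cell (4,1)='.' (+0 fires, +1 burnt)
  fire out at step 8

5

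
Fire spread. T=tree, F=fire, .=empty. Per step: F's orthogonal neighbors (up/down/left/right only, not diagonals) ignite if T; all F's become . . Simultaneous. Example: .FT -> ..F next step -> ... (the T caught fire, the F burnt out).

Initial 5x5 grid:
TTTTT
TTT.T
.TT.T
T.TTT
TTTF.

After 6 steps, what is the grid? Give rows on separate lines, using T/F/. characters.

Step 1: 2 trees catch fire, 1 burn out
  TTTTT
  TTT.T
  .TT.T
  T.TFT
  TTF..
Step 2: 3 trees catch fire, 2 burn out
  TTTTT
  TTT.T
  .TT.T
  T.F.F
  TF...
Step 3: 3 trees catch fire, 3 burn out
  TTTTT
  TTT.T
  .TF.F
  T....
  F....
Step 4: 4 trees catch fire, 3 burn out
  TTTTT
  TTF.F
  .F...
  F....
  .....
Step 5: 3 trees catch fire, 4 burn out
  TTFTF
  TF...
  .....
  .....
  .....
Step 6: 3 trees catch fire, 3 burn out
  TF.F.
  F....
  .....
  .....
  .....

TF.F.
F....
.....
.....
.....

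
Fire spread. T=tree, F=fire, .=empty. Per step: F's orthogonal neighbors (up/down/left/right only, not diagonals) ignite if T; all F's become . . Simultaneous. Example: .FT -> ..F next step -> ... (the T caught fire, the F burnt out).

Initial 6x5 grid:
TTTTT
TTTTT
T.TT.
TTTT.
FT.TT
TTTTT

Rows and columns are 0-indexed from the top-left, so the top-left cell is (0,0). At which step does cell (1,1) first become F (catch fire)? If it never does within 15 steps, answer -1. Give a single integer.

Step 1: cell (1,1)='T' (+3 fires, +1 burnt)
Step 2: cell (1,1)='T' (+3 fires, +3 burnt)
Step 3: cell (1,1)='T' (+3 fires, +3 burnt)
Step 4: cell (1,1)='F' (+5 fires, +3 burnt)
  -> target ignites at step 4
Step 5: cell (1,1)='.' (+5 fires, +5 burnt)
Step 6: cell (1,1)='.' (+3 fires, +5 burnt)
Step 7: cell (1,1)='.' (+2 fires, +3 burnt)
Step 8: cell (1,1)='.' (+1 fires, +2 burnt)
Step 9: cell (1,1)='.' (+0 fires, +1 burnt)
  fire out at step 9

4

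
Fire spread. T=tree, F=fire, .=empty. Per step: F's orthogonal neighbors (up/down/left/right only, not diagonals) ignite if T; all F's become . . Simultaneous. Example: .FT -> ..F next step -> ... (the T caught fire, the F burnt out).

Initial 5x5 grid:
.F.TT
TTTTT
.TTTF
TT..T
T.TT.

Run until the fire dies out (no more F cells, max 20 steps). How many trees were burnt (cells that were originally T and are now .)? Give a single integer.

Answer: 14

Derivation:
Step 1: +4 fires, +2 burnt (F count now 4)
Step 2: +6 fires, +4 burnt (F count now 6)
Step 3: +2 fires, +6 burnt (F count now 2)
Step 4: +1 fires, +2 burnt (F count now 1)
Step 5: +1 fires, +1 burnt (F count now 1)
Step 6: +0 fires, +1 burnt (F count now 0)
Fire out after step 6
Initially T: 16, now '.': 23
Total burnt (originally-T cells now '.'): 14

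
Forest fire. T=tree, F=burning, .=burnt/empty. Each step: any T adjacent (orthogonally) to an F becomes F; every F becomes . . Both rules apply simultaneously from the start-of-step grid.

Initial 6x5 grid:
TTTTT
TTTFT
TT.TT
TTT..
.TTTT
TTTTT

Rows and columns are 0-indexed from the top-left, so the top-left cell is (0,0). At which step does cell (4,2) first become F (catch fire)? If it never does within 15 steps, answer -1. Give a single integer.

Step 1: cell (4,2)='T' (+4 fires, +1 burnt)
Step 2: cell (4,2)='T' (+4 fires, +4 burnt)
Step 3: cell (4,2)='T' (+3 fires, +4 burnt)
Step 4: cell (4,2)='T' (+3 fires, +3 burnt)
Step 5: cell (4,2)='T' (+3 fires, +3 burnt)
Step 6: cell (4,2)='F' (+2 fires, +3 burnt)
  -> target ignites at step 6
Step 7: cell (4,2)='.' (+3 fires, +2 burnt)
Step 8: cell (4,2)='.' (+2 fires, +3 burnt)
Step 9: cell (4,2)='.' (+1 fires, +2 burnt)
Step 10: cell (4,2)='.' (+0 fires, +1 burnt)
  fire out at step 10

6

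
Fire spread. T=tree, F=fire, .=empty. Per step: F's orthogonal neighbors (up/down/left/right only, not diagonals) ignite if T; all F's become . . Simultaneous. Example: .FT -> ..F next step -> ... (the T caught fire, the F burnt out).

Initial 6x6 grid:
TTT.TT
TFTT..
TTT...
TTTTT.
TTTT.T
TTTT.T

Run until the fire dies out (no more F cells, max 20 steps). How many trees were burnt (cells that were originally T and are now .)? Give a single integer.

Step 1: +4 fires, +1 burnt (F count now 4)
Step 2: +6 fires, +4 burnt (F count now 6)
Step 3: +3 fires, +6 burnt (F count now 3)
Step 4: +4 fires, +3 burnt (F count now 4)
Step 5: +4 fires, +4 burnt (F count now 4)
Step 6: +1 fires, +4 burnt (F count now 1)
Step 7: +0 fires, +1 burnt (F count now 0)
Fire out after step 7
Initially T: 26, now '.': 32
Total burnt (originally-T cells now '.'): 22

Answer: 22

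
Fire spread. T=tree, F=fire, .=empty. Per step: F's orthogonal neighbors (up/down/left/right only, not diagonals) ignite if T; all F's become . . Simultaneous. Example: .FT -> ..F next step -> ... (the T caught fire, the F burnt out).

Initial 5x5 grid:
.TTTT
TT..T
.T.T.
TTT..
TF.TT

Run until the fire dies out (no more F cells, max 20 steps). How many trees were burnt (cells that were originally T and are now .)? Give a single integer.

Answer: 12

Derivation:
Step 1: +2 fires, +1 burnt (F count now 2)
Step 2: +3 fires, +2 burnt (F count now 3)
Step 3: +1 fires, +3 burnt (F count now 1)
Step 4: +2 fires, +1 burnt (F count now 2)
Step 5: +1 fires, +2 burnt (F count now 1)
Step 6: +1 fires, +1 burnt (F count now 1)
Step 7: +1 fires, +1 burnt (F count now 1)
Step 8: +1 fires, +1 burnt (F count now 1)
Step 9: +0 fires, +1 burnt (F count now 0)
Fire out after step 9
Initially T: 15, now '.': 22
Total burnt (originally-T cells now '.'): 12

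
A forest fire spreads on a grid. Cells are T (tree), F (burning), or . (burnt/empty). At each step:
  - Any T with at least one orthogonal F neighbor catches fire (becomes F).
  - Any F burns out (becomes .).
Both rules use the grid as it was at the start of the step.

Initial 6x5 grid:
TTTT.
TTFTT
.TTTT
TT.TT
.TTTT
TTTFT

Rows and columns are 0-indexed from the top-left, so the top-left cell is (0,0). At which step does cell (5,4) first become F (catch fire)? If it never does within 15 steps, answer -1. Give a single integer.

Step 1: cell (5,4)='F' (+7 fires, +2 burnt)
  -> target ignites at step 1
Step 2: cell (5,4)='.' (+10 fires, +7 burnt)
Step 3: cell (5,4)='.' (+6 fires, +10 burnt)
Step 4: cell (5,4)='.' (+1 fires, +6 burnt)
Step 5: cell (5,4)='.' (+0 fires, +1 burnt)
  fire out at step 5

1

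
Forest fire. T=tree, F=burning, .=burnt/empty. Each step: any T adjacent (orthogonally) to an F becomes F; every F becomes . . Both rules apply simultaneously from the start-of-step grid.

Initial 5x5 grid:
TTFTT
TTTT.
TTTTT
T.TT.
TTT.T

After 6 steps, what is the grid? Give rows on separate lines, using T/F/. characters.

Step 1: 3 trees catch fire, 1 burn out
  TF.FT
  TTFT.
  TTTTT
  T.TT.
  TTT.T
Step 2: 5 trees catch fire, 3 burn out
  F...F
  TF.F.
  TTFTT
  T.TT.
  TTT.T
Step 3: 4 trees catch fire, 5 burn out
  .....
  F....
  TF.FT
  T.FT.
  TTT.T
Step 4: 4 trees catch fire, 4 burn out
  .....
  .....
  F...F
  T..F.
  TTF.T
Step 5: 2 trees catch fire, 4 burn out
  .....
  .....
  .....
  F....
  TF..T
Step 6: 1 trees catch fire, 2 burn out
  .....
  .....
  .....
  .....
  F...T

.....
.....
.....
.....
F...T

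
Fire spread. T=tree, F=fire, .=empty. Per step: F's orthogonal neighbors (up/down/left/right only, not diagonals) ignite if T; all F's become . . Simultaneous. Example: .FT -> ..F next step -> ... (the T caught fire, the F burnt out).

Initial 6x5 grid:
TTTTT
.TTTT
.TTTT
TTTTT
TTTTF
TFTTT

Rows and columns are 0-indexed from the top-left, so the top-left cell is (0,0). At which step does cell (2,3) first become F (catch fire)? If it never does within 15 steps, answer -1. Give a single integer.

Step 1: cell (2,3)='T' (+6 fires, +2 burnt)
Step 2: cell (2,3)='T' (+6 fires, +6 burnt)
Step 3: cell (2,3)='F' (+5 fires, +6 burnt)
  -> target ignites at step 3
Step 4: cell (2,3)='.' (+4 fires, +5 burnt)
Step 5: cell (2,3)='.' (+3 fires, +4 burnt)
Step 6: cell (2,3)='.' (+2 fires, +3 burnt)
Step 7: cell (2,3)='.' (+0 fires, +2 burnt)
  fire out at step 7

3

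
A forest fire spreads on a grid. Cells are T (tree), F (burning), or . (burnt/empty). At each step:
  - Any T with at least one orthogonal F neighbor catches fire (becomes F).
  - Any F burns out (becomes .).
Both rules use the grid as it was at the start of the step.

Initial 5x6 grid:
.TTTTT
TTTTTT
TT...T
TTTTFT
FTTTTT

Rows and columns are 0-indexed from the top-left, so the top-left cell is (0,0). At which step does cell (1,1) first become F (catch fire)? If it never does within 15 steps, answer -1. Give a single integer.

Step 1: cell (1,1)='T' (+5 fires, +2 burnt)
Step 2: cell (1,1)='T' (+7 fires, +5 burnt)
Step 3: cell (1,1)='T' (+3 fires, +7 burnt)
Step 4: cell (1,1)='F' (+3 fires, +3 burnt)
  -> target ignites at step 4
Step 5: cell (1,1)='.' (+4 fires, +3 burnt)
Step 6: cell (1,1)='.' (+2 fires, +4 burnt)
Step 7: cell (1,1)='.' (+0 fires, +2 burnt)
  fire out at step 7

4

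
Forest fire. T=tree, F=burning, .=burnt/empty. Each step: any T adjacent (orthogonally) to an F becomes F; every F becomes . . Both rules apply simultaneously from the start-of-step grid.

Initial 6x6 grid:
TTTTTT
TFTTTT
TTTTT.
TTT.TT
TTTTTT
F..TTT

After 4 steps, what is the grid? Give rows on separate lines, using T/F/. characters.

Step 1: 5 trees catch fire, 2 burn out
  TFTTTT
  F.FTTT
  TFTTT.
  TTT.TT
  FTTTTT
  ...TTT
Step 2: 8 trees catch fire, 5 burn out
  F.FTTT
  ...FTT
  F.FTT.
  FFT.TT
  .FTTTT
  ...TTT
Step 3: 5 trees catch fire, 8 burn out
  ...FTT
  ....FT
  ...FT.
  ..F.TT
  ..FTTT
  ...TTT
Step 4: 4 trees catch fire, 5 burn out
  ....FT
  .....F
  ....F.
  ....TT
  ...FTT
  ...TTT

....FT
.....F
....F.
....TT
...FTT
...TTT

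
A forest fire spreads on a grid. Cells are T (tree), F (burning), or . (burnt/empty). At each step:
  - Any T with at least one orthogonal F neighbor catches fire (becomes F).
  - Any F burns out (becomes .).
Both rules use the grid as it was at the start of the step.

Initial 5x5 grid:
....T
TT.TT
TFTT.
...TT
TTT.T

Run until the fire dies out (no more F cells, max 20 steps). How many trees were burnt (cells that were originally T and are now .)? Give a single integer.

Answer: 11

Derivation:
Step 1: +3 fires, +1 burnt (F count now 3)
Step 2: +2 fires, +3 burnt (F count now 2)
Step 3: +2 fires, +2 burnt (F count now 2)
Step 4: +2 fires, +2 burnt (F count now 2)
Step 5: +2 fires, +2 burnt (F count now 2)
Step 6: +0 fires, +2 burnt (F count now 0)
Fire out after step 6
Initially T: 14, now '.': 22
Total burnt (originally-T cells now '.'): 11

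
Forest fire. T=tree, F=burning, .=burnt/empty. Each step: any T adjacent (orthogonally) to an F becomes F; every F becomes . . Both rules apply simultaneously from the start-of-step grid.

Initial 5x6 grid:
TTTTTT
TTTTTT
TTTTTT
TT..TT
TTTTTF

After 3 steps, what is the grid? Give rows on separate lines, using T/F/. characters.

Step 1: 2 trees catch fire, 1 burn out
  TTTTTT
  TTTTTT
  TTTTTT
  TT..TF
  TTTTF.
Step 2: 3 trees catch fire, 2 burn out
  TTTTTT
  TTTTTT
  TTTTTF
  TT..F.
  TTTF..
Step 3: 3 trees catch fire, 3 burn out
  TTTTTT
  TTTTTF
  TTTTF.
  TT....
  TTF...

TTTTTT
TTTTTF
TTTTF.
TT....
TTF...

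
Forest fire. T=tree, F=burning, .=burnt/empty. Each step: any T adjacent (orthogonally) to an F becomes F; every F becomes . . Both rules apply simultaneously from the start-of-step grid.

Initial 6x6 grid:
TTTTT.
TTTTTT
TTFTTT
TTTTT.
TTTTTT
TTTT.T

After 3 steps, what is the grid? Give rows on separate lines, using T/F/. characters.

Step 1: 4 trees catch fire, 1 burn out
  TTTTT.
  TTFTTT
  TF.FTT
  TTFTT.
  TTTTTT
  TTTT.T
Step 2: 8 trees catch fire, 4 burn out
  TTFTT.
  TF.FTT
  F...FT
  TF.FT.
  TTFTTT
  TTTT.T
Step 3: 10 trees catch fire, 8 burn out
  TF.FT.
  F...FT
  .....F
  F...F.
  TF.FTT
  TTFT.T

TF.FT.
F...FT
.....F
F...F.
TF.FTT
TTFT.T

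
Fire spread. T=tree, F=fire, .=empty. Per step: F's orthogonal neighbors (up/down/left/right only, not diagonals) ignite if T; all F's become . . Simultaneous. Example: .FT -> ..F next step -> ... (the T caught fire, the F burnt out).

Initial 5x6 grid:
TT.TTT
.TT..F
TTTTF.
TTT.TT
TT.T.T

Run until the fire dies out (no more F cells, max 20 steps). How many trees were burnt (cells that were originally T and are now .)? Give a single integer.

Answer: 19

Derivation:
Step 1: +3 fires, +2 burnt (F count now 3)
Step 2: +3 fires, +3 burnt (F count now 3)
Step 3: +5 fires, +3 burnt (F count now 5)
Step 4: +3 fires, +5 burnt (F count now 3)
Step 5: +3 fires, +3 burnt (F count now 3)
Step 6: +2 fires, +3 burnt (F count now 2)
Step 7: +0 fires, +2 burnt (F count now 0)
Fire out after step 7
Initially T: 20, now '.': 29
Total burnt (originally-T cells now '.'): 19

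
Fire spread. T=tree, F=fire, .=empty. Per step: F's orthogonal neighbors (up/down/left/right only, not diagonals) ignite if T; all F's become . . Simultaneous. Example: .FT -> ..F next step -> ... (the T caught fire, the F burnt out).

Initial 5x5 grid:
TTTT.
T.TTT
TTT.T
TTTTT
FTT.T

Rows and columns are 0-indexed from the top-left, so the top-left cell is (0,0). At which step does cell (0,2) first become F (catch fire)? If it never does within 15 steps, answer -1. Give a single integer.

Step 1: cell (0,2)='T' (+2 fires, +1 burnt)
Step 2: cell (0,2)='T' (+3 fires, +2 burnt)
Step 3: cell (0,2)='T' (+3 fires, +3 burnt)
Step 4: cell (0,2)='T' (+3 fires, +3 burnt)
Step 5: cell (0,2)='T' (+3 fires, +3 burnt)
Step 6: cell (0,2)='F' (+4 fires, +3 burnt)
  -> target ignites at step 6
Step 7: cell (0,2)='.' (+2 fires, +4 burnt)
Step 8: cell (0,2)='.' (+0 fires, +2 burnt)
  fire out at step 8

6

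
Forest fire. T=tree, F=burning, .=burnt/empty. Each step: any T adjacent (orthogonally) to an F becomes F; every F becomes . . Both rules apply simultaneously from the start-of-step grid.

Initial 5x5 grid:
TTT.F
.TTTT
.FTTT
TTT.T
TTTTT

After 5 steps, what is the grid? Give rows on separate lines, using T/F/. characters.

Step 1: 4 trees catch fire, 2 burn out
  TTT..
  .FTTF
  ..FTT
  TFT.T
  TTTTT
Step 2: 8 trees catch fire, 4 burn out
  TFT..
  ..FF.
  ...FF
  F.F.T
  TFTTT
Step 3: 5 trees catch fire, 8 burn out
  F.F..
  .....
  .....
  ....F
  F.FTT
Step 4: 2 trees catch fire, 5 burn out
  .....
  .....
  .....
  .....
  ...FF
Step 5: 0 trees catch fire, 2 burn out
  .....
  .....
  .....
  .....
  .....

.....
.....
.....
.....
.....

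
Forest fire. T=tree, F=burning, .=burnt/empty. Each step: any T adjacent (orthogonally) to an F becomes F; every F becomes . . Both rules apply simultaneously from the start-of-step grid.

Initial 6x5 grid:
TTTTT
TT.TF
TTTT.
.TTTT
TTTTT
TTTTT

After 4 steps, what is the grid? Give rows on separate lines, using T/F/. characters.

Step 1: 2 trees catch fire, 1 burn out
  TTTTF
  TT.F.
  TTTT.
  .TTTT
  TTTTT
  TTTTT
Step 2: 2 trees catch fire, 2 burn out
  TTTF.
  TT...
  TTTF.
  .TTTT
  TTTTT
  TTTTT
Step 3: 3 trees catch fire, 2 burn out
  TTF..
  TT...
  TTF..
  .TTFT
  TTTTT
  TTTTT
Step 4: 5 trees catch fire, 3 burn out
  TF...
  TT...
  TF...
  .TF.F
  TTTFT
  TTTTT

TF...
TT...
TF...
.TF.F
TTTFT
TTTTT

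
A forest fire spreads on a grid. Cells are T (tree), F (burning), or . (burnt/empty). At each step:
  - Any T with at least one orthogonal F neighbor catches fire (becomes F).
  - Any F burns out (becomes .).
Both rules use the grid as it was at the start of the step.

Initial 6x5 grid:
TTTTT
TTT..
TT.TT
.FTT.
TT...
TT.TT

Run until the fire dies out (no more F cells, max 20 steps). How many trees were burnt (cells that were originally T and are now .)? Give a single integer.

Answer: 18

Derivation:
Step 1: +3 fires, +1 burnt (F count now 3)
Step 2: +5 fires, +3 burnt (F count now 5)
Step 3: +5 fires, +5 burnt (F count now 5)
Step 4: +3 fires, +5 burnt (F count now 3)
Step 5: +1 fires, +3 burnt (F count now 1)
Step 6: +1 fires, +1 burnt (F count now 1)
Step 7: +0 fires, +1 burnt (F count now 0)
Fire out after step 7
Initially T: 20, now '.': 28
Total burnt (originally-T cells now '.'): 18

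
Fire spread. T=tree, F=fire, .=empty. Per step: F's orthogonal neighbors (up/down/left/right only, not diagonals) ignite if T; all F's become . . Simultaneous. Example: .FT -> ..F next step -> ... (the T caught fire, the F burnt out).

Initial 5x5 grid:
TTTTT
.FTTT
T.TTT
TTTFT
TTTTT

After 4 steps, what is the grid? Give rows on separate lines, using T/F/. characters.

Step 1: 6 trees catch fire, 2 burn out
  TFTTT
  ..FTT
  T.TFT
  TTF.F
  TTTFT
Step 2: 8 trees catch fire, 6 burn out
  F.FTT
  ...FT
  T.F.F
  TF...
  TTF.F
Step 3: 4 trees catch fire, 8 burn out
  ...FT
  ....F
  T....
  F....
  TF...
Step 4: 3 trees catch fire, 4 burn out
  ....F
  .....
  F....
  .....
  F....

....F
.....
F....
.....
F....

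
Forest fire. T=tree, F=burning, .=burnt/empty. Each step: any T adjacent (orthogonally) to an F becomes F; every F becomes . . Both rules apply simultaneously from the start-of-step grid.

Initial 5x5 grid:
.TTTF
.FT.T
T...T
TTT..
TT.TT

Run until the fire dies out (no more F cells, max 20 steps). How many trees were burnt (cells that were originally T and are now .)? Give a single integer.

Answer: 6

Derivation:
Step 1: +4 fires, +2 burnt (F count now 4)
Step 2: +2 fires, +4 burnt (F count now 2)
Step 3: +0 fires, +2 burnt (F count now 0)
Fire out after step 3
Initially T: 14, now '.': 17
Total burnt (originally-T cells now '.'): 6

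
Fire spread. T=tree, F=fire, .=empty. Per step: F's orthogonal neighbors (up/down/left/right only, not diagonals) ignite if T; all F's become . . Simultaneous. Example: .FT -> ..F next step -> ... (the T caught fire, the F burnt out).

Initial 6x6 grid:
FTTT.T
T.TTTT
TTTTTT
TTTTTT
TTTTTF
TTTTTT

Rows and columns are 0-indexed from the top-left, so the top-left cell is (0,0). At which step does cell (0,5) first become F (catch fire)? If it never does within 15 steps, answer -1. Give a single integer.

Step 1: cell (0,5)='T' (+5 fires, +2 burnt)
Step 2: cell (0,5)='T' (+6 fires, +5 burnt)
Step 3: cell (0,5)='T' (+9 fires, +6 burnt)
Step 4: cell (0,5)='F' (+10 fires, +9 burnt)
  -> target ignites at step 4
Step 5: cell (0,5)='.' (+2 fires, +10 burnt)
Step 6: cell (0,5)='.' (+0 fires, +2 burnt)
  fire out at step 6

4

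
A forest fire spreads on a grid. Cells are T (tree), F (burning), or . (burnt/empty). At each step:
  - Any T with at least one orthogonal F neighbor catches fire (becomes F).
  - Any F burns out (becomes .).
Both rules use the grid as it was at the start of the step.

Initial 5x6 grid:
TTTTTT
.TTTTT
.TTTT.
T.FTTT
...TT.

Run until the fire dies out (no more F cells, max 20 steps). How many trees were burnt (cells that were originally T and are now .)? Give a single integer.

Answer: 20

Derivation:
Step 1: +2 fires, +1 burnt (F count now 2)
Step 2: +5 fires, +2 burnt (F count now 5)
Step 3: +6 fires, +5 burnt (F count now 6)
Step 4: +3 fires, +6 burnt (F count now 3)
Step 5: +3 fires, +3 burnt (F count now 3)
Step 6: +1 fires, +3 burnt (F count now 1)
Step 7: +0 fires, +1 burnt (F count now 0)
Fire out after step 7
Initially T: 21, now '.': 29
Total burnt (originally-T cells now '.'): 20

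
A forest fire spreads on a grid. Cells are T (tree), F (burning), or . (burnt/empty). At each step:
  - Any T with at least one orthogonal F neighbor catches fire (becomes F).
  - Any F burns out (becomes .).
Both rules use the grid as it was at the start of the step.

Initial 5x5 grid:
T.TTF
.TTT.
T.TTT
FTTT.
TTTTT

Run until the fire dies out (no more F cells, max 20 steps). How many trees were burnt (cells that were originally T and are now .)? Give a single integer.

Step 1: +4 fires, +2 burnt (F count now 4)
Step 2: +4 fires, +4 burnt (F count now 4)
Step 3: +5 fires, +4 burnt (F count now 5)
Step 4: +3 fires, +5 burnt (F count now 3)
Step 5: +1 fires, +3 burnt (F count now 1)
Step 6: +0 fires, +1 burnt (F count now 0)
Fire out after step 6
Initially T: 18, now '.': 24
Total burnt (originally-T cells now '.'): 17

Answer: 17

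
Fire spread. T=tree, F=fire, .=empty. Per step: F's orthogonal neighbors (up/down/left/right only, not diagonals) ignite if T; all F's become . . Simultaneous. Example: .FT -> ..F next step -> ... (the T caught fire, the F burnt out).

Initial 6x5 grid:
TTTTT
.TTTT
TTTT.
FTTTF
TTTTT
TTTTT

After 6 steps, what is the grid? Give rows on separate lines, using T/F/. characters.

Step 1: 5 trees catch fire, 2 burn out
  TTTTT
  .TTTT
  FTTT.
  .FTF.
  FTTTF
  TTTTT
Step 2: 7 trees catch fire, 5 burn out
  TTTTT
  .TTTT
  .FTF.
  ..F..
  .FTF.
  FTTTF
Step 3: 6 trees catch fire, 7 burn out
  TTTTT
  .FTFT
  ..F..
  .....
  ..F..
  .FTF.
Step 4: 5 trees catch fire, 6 burn out
  TFTFT
  ..F.F
  .....
  .....
  .....
  ..F..
Step 5: 3 trees catch fire, 5 burn out
  F.F.F
  .....
  .....
  .....
  .....
  .....
Step 6: 0 trees catch fire, 3 burn out
  .....
  .....
  .....
  .....
  .....
  .....

.....
.....
.....
.....
.....
.....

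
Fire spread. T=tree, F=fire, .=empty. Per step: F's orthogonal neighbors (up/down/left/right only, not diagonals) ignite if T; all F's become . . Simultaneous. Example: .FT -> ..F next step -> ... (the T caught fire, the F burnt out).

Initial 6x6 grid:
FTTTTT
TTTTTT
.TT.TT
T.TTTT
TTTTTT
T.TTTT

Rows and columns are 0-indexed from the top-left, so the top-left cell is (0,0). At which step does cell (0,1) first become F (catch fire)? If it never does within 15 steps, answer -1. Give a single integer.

Step 1: cell (0,1)='F' (+2 fires, +1 burnt)
  -> target ignites at step 1
Step 2: cell (0,1)='.' (+2 fires, +2 burnt)
Step 3: cell (0,1)='.' (+3 fires, +2 burnt)
Step 4: cell (0,1)='.' (+3 fires, +3 burnt)
Step 5: cell (0,1)='.' (+3 fires, +3 burnt)
Step 6: cell (0,1)='.' (+4 fires, +3 burnt)
Step 7: cell (0,1)='.' (+5 fires, +4 burnt)
Step 8: cell (0,1)='.' (+4 fires, +5 burnt)
Step 9: cell (0,1)='.' (+4 fires, +4 burnt)
Step 10: cell (0,1)='.' (+1 fires, +4 burnt)
Step 11: cell (0,1)='.' (+0 fires, +1 burnt)
  fire out at step 11

1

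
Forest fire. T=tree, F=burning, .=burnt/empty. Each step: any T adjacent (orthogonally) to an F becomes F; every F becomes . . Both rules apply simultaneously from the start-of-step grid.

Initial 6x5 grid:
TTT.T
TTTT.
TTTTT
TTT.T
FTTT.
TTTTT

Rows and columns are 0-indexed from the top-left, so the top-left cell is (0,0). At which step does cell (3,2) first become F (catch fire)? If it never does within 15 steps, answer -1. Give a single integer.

Step 1: cell (3,2)='T' (+3 fires, +1 burnt)
Step 2: cell (3,2)='T' (+4 fires, +3 burnt)
Step 3: cell (3,2)='F' (+5 fires, +4 burnt)
  -> target ignites at step 3
Step 4: cell (3,2)='.' (+4 fires, +5 burnt)
Step 5: cell (3,2)='.' (+4 fires, +4 burnt)
Step 6: cell (3,2)='.' (+3 fires, +4 burnt)
Step 7: cell (3,2)='.' (+1 fires, +3 burnt)
Step 8: cell (3,2)='.' (+0 fires, +1 burnt)
  fire out at step 8

3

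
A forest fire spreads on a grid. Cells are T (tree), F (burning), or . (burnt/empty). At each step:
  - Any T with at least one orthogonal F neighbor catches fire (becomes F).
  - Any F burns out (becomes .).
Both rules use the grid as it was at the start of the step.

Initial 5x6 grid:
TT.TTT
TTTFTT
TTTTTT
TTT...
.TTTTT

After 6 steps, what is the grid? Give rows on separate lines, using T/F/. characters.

Step 1: 4 trees catch fire, 1 burn out
  TT.FTT
  TTF.FT
  TTTFTT
  TTT...
  .TTTTT
Step 2: 5 trees catch fire, 4 burn out
  TT..FT
  TF...F
  TTF.FT
  TTT...
  .TTTTT
Step 3: 6 trees catch fire, 5 burn out
  TF...F
  F.....
  TF...F
  TTF...
  .TTTTT
Step 4: 4 trees catch fire, 6 burn out
  F.....
  ......
  F.....
  TF....
  .TFTTT
Step 5: 3 trees catch fire, 4 burn out
  ......
  ......
  ......
  F.....
  .F.FTT
Step 6: 1 trees catch fire, 3 burn out
  ......
  ......
  ......
  ......
  ....FT

......
......
......
......
....FT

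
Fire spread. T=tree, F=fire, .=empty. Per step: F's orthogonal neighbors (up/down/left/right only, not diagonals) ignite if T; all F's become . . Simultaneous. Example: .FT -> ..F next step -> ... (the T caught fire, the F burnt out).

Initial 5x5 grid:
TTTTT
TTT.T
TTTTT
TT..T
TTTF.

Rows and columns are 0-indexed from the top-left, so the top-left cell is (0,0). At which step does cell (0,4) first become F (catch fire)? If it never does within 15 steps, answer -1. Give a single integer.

Step 1: cell (0,4)='T' (+1 fires, +1 burnt)
Step 2: cell (0,4)='T' (+1 fires, +1 burnt)
Step 3: cell (0,4)='T' (+2 fires, +1 burnt)
Step 4: cell (0,4)='T' (+2 fires, +2 burnt)
Step 5: cell (0,4)='T' (+3 fires, +2 burnt)
Step 6: cell (0,4)='T' (+4 fires, +3 burnt)
Step 7: cell (0,4)='T' (+3 fires, +4 burnt)
Step 8: cell (0,4)='T' (+3 fires, +3 burnt)
Step 9: cell (0,4)='F' (+1 fires, +3 burnt)
  -> target ignites at step 9
Step 10: cell (0,4)='.' (+0 fires, +1 burnt)
  fire out at step 10

9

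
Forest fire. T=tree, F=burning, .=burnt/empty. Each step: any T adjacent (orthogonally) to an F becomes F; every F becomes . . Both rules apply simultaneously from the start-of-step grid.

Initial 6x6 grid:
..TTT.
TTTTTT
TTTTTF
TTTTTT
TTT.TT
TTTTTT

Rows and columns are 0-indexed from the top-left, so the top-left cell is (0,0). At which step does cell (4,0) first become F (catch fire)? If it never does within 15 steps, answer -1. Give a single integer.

Step 1: cell (4,0)='T' (+3 fires, +1 burnt)
Step 2: cell (4,0)='T' (+4 fires, +3 burnt)
Step 3: cell (4,0)='T' (+6 fires, +4 burnt)
Step 4: cell (4,0)='T' (+5 fires, +6 burnt)
Step 5: cell (4,0)='T' (+6 fires, +5 burnt)
Step 6: cell (4,0)='T' (+4 fires, +6 burnt)
Step 7: cell (4,0)='F' (+2 fires, +4 burnt)
  -> target ignites at step 7
Step 8: cell (4,0)='.' (+1 fires, +2 burnt)
Step 9: cell (4,0)='.' (+0 fires, +1 burnt)
  fire out at step 9

7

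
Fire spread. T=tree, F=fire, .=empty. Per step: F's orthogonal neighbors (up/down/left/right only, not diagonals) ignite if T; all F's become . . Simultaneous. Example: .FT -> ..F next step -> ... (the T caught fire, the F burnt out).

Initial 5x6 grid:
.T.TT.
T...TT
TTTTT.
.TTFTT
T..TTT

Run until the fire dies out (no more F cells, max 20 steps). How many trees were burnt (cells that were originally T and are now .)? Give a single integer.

Step 1: +4 fires, +1 burnt (F count now 4)
Step 2: +5 fires, +4 burnt (F count now 5)
Step 3: +3 fires, +5 burnt (F count now 3)
Step 4: +3 fires, +3 burnt (F count now 3)
Step 5: +2 fires, +3 burnt (F count now 2)
Step 6: +0 fires, +2 burnt (F count now 0)
Fire out after step 6
Initially T: 19, now '.': 28
Total burnt (originally-T cells now '.'): 17

Answer: 17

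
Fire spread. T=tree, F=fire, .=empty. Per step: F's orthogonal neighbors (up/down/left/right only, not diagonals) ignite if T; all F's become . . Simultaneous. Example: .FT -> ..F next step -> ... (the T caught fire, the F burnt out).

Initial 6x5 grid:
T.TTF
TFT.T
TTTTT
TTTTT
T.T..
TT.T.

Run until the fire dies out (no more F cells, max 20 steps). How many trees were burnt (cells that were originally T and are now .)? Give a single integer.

Step 1: +5 fires, +2 burnt (F count now 5)
Step 2: +6 fires, +5 burnt (F count now 6)
Step 3: +4 fires, +6 burnt (F count now 4)
Step 4: +3 fires, +4 burnt (F count now 3)
Step 5: +1 fires, +3 burnt (F count now 1)
Step 6: +1 fires, +1 burnt (F count now 1)
Step 7: +0 fires, +1 burnt (F count now 0)
Fire out after step 7
Initially T: 21, now '.': 29
Total burnt (originally-T cells now '.'): 20

Answer: 20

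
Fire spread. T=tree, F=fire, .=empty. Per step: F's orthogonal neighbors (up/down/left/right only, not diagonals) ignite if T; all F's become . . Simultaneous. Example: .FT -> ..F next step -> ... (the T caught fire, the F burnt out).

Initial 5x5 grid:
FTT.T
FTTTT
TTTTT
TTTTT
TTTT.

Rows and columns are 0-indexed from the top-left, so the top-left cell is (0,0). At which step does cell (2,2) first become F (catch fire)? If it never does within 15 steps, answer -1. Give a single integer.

Step 1: cell (2,2)='T' (+3 fires, +2 burnt)
Step 2: cell (2,2)='T' (+4 fires, +3 burnt)
Step 3: cell (2,2)='F' (+4 fires, +4 burnt)
  -> target ignites at step 3
Step 4: cell (2,2)='.' (+4 fires, +4 burnt)
Step 5: cell (2,2)='.' (+4 fires, +4 burnt)
Step 6: cell (2,2)='.' (+2 fires, +4 burnt)
Step 7: cell (2,2)='.' (+0 fires, +2 burnt)
  fire out at step 7

3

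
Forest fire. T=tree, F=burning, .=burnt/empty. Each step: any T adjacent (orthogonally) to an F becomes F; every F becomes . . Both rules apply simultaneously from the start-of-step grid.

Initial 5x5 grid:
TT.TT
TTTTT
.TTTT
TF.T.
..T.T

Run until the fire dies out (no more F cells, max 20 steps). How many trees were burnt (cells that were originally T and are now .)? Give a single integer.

Step 1: +2 fires, +1 burnt (F count now 2)
Step 2: +2 fires, +2 burnt (F count now 2)
Step 3: +4 fires, +2 burnt (F count now 4)
Step 4: +4 fires, +4 burnt (F count now 4)
Step 5: +2 fires, +4 burnt (F count now 2)
Step 6: +1 fires, +2 burnt (F count now 1)
Step 7: +0 fires, +1 burnt (F count now 0)
Fire out after step 7
Initially T: 17, now '.': 23
Total burnt (originally-T cells now '.'): 15

Answer: 15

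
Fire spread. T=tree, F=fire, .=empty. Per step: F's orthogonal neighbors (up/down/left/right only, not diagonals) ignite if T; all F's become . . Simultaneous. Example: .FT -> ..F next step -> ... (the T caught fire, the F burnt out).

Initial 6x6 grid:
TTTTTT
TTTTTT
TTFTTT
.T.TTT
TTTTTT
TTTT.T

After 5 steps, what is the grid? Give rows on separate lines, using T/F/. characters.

Step 1: 3 trees catch fire, 1 burn out
  TTTTTT
  TTFTTT
  TF.FTT
  .T.TTT
  TTTTTT
  TTTT.T
Step 2: 7 trees catch fire, 3 burn out
  TTFTTT
  TF.FTT
  F...FT
  .F.FTT
  TTTTTT
  TTTT.T
Step 3: 8 trees catch fire, 7 burn out
  TF.FTT
  F...FT
  .....F
  ....FT
  TFTFTT
  TTTT.T
Step 4: 9 trees catch fire, 8 burn out
  F...FT
  .....F
  ......
  .....F
  F.F.FT
  TFTF.T
Step 5: 4 trees catch fire, 9 burn out
  .....F
  ......
  ......
  ......
  .....F
  F.F..T

.....F
......
......
......
.....F
F.F..T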